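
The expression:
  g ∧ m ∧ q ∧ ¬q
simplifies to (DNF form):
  False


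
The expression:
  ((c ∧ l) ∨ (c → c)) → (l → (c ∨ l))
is always true.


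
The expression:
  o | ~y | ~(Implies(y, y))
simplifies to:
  o | ~y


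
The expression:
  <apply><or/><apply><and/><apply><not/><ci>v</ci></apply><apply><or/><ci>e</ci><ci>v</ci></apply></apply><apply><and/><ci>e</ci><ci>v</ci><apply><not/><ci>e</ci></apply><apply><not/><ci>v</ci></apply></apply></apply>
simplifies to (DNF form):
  <apply><and/><ci>e</ci><apply><not/><ci>v</ci></apply></apply>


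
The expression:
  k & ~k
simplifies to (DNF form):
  False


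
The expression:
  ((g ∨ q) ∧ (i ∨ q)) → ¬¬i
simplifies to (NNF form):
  i ∨ ¬q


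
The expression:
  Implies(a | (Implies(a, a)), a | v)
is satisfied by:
  {a: True, v: True}
  {a: True, v: False}
  {v: True, a: False}


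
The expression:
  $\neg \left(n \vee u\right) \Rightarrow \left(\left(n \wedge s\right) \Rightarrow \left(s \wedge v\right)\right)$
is always true.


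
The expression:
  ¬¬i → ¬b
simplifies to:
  ¬b ∨ ¬i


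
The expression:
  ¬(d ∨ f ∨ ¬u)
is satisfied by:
  {u: True, d: False, f: False}


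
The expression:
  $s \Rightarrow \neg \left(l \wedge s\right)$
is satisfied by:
  {l: False, s: False}
  {s: True, l: False}
  {l: True, s: False}


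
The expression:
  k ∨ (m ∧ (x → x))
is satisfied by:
  {k: True, m: True}
  {k: True, m: False}
  {m: True, k: False}


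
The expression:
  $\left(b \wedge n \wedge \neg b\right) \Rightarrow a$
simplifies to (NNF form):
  $\text{True}$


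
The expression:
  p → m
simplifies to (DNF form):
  m ∨ ¬p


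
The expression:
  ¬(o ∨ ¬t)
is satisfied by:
  {t: True, o: False}


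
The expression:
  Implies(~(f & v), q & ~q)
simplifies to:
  f & v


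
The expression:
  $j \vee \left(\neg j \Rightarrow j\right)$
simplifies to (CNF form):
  $j$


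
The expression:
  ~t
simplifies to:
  ~t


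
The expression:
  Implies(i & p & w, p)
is always true.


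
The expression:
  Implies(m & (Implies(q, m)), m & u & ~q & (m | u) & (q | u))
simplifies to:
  ~m | (u & ~q)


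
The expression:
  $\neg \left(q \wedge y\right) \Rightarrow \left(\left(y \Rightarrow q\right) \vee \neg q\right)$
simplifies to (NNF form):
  $\text{True}$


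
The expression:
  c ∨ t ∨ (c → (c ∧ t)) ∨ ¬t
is always true.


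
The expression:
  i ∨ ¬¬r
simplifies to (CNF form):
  i ∨ r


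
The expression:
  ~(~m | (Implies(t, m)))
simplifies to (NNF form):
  False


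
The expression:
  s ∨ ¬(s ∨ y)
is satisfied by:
  {s: True, y: False}
  {y: False, s: False}
  {y: True, s: True}


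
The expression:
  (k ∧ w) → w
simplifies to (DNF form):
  True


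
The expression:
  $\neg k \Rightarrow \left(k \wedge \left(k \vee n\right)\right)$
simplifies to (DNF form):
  $k$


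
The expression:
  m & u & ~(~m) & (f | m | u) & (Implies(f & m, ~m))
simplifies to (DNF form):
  m & u & ~f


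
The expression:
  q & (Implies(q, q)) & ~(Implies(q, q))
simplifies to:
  False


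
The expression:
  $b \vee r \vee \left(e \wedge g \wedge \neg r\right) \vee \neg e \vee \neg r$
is always true.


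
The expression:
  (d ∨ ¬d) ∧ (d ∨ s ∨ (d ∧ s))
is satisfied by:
  {d: True, s: True}
  {d: True, s: False}
  {s: True, d: False}


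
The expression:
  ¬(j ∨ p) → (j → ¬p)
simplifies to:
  True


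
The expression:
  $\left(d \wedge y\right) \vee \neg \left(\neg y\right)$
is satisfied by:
  {y: True}


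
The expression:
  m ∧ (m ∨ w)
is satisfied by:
  {m: True}


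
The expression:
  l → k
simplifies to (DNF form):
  k ∨ ¬l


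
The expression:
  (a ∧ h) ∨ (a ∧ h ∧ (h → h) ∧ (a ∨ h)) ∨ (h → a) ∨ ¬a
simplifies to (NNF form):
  True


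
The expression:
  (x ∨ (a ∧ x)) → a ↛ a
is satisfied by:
  {x: False}


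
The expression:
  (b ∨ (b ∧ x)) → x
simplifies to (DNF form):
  x ∨ ¬b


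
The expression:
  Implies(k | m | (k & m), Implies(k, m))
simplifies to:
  m | ~k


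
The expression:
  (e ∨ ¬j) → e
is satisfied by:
  {e: True, j: True}
  {e: True, j: False}
  {j: True, e: False}


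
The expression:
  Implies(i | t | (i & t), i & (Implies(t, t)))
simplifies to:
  i | ~t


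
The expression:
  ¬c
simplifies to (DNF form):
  ¬c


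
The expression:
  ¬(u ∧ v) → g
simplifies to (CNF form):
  (g ∨ u) ∧ (g ∨ v)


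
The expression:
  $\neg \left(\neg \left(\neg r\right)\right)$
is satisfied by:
  {r: False}


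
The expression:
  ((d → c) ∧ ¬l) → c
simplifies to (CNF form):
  c ∨ d ∨ l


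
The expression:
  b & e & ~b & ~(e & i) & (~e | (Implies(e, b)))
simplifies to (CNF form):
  False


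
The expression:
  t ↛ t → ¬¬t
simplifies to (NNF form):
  True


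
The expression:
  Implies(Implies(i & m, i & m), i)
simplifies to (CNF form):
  i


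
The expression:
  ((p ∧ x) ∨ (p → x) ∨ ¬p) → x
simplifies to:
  p ∨ x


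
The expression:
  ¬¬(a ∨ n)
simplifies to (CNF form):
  a ∨ n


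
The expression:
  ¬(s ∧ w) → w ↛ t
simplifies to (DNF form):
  (s ∧ w) ∨ (w ∧ ¬t)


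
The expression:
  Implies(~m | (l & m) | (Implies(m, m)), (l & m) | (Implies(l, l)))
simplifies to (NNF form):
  True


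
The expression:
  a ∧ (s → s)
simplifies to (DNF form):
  a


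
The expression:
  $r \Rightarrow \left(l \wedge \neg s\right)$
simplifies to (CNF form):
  $\left(l \vee \neg r\right) \wedge \left(\neg r \vee \neg s\right)$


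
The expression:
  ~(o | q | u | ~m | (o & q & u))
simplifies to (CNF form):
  m & ~o & ~q & ~u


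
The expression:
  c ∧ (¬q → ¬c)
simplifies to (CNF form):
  c ∧ q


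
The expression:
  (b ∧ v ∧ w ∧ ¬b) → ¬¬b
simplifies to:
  True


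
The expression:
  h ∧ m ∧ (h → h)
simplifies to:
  h ∧ m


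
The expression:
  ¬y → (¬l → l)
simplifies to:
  l ∨ y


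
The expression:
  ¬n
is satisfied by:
  {n: False}


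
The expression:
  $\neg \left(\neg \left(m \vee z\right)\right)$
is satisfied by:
  {z: True, m: True}
  {z: True, m: False}
  {m: True, z: False}


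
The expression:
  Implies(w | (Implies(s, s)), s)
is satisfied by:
  {s: True}


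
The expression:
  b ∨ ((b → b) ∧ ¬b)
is always true.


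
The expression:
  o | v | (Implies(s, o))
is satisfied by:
  {o: True, v: True, s: False}
  {o: True, s: False, v: False}
  {v: True, s: False, o: False}
  {v: False, s: False, o: False}
  {o: True, v: True, s: True}
  {o: True, s: True, v: False}
  {v: True, s: True, o: False}


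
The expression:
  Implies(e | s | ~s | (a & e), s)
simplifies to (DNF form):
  s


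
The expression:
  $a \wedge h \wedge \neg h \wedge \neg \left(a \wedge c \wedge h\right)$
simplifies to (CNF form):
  $\text{False}$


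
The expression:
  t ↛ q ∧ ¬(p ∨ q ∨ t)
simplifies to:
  False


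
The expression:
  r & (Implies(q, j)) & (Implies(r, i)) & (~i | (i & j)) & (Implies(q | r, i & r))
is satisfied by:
  {r: True, i: True, j: True}


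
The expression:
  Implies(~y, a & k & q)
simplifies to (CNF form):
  (a | y) & (k | y) & (q | y)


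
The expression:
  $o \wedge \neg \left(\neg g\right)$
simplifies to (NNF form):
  $g \wedge o$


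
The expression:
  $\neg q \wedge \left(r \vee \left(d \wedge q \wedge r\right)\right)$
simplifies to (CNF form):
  $r \wedge \neg q$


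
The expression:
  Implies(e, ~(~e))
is always true.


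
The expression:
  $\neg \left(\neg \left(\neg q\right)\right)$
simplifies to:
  $\neg q$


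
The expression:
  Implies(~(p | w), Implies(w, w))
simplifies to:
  True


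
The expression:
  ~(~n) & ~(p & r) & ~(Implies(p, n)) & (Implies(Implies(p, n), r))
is never true.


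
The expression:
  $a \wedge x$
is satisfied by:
  {a: True, x: True}


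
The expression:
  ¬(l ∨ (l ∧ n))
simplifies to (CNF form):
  ¬l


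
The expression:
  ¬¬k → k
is always true.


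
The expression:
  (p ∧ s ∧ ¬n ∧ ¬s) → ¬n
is always true.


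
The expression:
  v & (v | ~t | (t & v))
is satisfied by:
  {v: True}


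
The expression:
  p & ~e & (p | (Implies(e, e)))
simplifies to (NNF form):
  p & ~e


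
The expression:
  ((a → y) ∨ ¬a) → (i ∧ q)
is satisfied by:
  {i: True, a: True, q: True, y: False}
  {i: True, a: True, q: False, y: False}
  {i: True, q: True, a: False, y: False}
  {a: True, q: True, i: False, y: False}
  {a: True, i: False, q: False, y: False}
  {i: True, y: True, a: True, q: True}
  {i: True, y: True, q: True, a: False}


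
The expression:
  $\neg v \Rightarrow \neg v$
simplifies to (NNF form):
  $\text{True}$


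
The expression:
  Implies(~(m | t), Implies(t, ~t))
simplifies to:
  True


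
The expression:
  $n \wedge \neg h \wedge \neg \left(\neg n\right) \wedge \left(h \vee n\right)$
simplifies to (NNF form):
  $n \wedge \neg h$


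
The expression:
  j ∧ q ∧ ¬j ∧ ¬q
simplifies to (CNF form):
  False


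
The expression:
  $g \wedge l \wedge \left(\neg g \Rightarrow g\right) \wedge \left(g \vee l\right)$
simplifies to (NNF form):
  $g \wedge l$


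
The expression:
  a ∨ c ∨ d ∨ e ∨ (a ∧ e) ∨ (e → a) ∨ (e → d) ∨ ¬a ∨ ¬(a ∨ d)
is always true.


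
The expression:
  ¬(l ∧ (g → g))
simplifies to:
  ¬l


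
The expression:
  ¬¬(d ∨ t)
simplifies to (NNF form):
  d ∨ t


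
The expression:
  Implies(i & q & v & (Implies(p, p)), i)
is always true.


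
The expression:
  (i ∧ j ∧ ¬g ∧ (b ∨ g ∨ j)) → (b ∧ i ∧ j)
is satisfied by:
  {b: True, g: True, i: False, j: False}
  {b: True, g: False, i: False, j: False}
  {g: True, b: False, i: False, j: False}
  {b: False, g: False, i: False, j: False}
  {j: True, b: True, g: True, i: False}
  {j: True, b: True, g: False, i: False}
  {j: True, g: True, b: False, i: False}
  {j: True, g: False, b: False, i: False}
  {b: True, i: True, g: True, j: False}
  {b: True, i: True, g: False, j: False}
  {i: True, g: True, b: False, j: False}
  {i: True, b: False, g: False, j: False}
  {j: True, i: True, b: True, g: True}
  {j: True, i: True, b: True, g: False}
  {j: True, i: True, g: True, b: False}


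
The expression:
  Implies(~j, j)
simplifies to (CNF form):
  j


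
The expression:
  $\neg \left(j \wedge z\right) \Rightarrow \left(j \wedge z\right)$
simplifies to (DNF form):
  $j \wedge z$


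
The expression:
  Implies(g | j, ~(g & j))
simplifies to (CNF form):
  ~g | ~j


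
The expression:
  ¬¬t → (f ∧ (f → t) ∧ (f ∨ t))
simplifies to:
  f ∨ ¬t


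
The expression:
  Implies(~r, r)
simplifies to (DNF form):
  r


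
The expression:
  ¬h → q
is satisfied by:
  {q: True, h: True}
  {q: True, h: False}
  {h: True, q: False}


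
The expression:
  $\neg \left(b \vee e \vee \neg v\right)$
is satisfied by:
  {v: True, e: False, b: False}


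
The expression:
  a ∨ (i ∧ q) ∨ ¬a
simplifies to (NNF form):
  True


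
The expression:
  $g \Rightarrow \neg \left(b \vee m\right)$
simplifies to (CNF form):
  $\left(\neg b \vee \neg g\right) \wedge \left(\neg g \vee \neg m\right)$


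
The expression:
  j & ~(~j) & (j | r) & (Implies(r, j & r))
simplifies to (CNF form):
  j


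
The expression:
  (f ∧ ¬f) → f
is always true.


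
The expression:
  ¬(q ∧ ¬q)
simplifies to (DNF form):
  True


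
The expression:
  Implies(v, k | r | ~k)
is always true.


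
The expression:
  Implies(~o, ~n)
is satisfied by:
  {o: True, n: False}
  {n: False, o: False}
  {n: True, o: True}


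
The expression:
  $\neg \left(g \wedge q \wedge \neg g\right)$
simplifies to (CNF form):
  $\text{True}$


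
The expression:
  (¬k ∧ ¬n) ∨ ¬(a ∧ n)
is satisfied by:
  {n: False, a: False}
  {a: True, n: False}
  {n: True, a: False}


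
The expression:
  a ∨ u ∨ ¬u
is always true.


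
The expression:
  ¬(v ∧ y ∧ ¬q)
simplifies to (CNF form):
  q ∨ ¬v ∨ ¬y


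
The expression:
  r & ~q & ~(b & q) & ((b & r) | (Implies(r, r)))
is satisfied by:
  {r: True, q: False}


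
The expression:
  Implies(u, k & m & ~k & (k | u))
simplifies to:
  ~u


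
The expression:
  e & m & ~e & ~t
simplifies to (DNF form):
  False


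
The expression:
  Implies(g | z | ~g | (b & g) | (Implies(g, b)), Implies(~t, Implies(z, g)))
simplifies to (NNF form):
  g | t | ~z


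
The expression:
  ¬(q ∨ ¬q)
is never true.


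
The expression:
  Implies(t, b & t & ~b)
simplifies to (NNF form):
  ~t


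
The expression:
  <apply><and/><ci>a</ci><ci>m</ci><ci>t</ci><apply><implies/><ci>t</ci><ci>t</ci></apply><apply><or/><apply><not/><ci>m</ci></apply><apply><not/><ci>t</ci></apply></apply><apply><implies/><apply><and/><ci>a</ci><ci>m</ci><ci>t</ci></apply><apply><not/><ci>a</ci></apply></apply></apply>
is never true.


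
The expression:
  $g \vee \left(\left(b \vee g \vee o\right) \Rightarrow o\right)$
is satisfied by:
  {o: True, g: True, b: False}
  {o: True, g: False, b: False}
  {g: True, o: False, b: False}
  {o: False, g: False, b: False}
  {b: True, o: True, g: True}
  {b: True, o: True, g: False}
  {b: True, g: True, o: False}


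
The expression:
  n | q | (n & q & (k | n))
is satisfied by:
  {n: True, q: True}
  {n: True, q: False}
  {q: True, n: False}


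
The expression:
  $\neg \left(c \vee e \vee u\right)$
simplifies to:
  $\neg c \wedge \neg e \wedge \neg u$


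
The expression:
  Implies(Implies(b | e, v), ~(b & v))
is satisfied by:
  {v: False, b: False}
  {b: True, v: False}
  {v: True, b: False}


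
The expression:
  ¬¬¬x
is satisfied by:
  {x: False}


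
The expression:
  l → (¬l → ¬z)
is always true.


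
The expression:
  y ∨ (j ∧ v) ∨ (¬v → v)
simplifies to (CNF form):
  v ∨ y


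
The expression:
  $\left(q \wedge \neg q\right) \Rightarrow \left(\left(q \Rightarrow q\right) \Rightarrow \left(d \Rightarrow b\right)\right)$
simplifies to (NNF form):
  $\text{True}$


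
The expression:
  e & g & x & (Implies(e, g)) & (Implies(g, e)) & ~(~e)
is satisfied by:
  {e: True, x: True, g: True}


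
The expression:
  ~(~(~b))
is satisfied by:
  {b: False}


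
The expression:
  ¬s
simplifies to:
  ¬s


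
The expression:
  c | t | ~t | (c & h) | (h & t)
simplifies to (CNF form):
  True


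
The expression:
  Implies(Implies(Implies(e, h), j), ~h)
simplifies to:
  ~h | ~j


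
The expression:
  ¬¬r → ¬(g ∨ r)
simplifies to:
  ¬r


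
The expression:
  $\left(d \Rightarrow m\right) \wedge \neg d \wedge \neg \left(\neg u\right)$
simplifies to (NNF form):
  $u \wedge \neg d$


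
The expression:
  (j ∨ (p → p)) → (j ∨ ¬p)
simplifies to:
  j ∨ ¬p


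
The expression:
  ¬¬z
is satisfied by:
  {z: True}


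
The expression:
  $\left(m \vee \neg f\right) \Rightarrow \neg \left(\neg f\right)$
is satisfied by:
  {f: True}


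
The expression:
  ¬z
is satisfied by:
  {z: False}


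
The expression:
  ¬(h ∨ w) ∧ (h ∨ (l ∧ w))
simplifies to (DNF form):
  False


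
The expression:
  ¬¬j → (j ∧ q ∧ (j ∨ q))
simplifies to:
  q ∨ ¬j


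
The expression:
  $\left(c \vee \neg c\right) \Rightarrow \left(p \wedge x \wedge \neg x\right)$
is never true.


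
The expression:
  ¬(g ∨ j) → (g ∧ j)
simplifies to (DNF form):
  g ∨ j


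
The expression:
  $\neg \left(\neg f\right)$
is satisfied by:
  {f: True}


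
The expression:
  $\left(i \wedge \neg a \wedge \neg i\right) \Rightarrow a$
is always true.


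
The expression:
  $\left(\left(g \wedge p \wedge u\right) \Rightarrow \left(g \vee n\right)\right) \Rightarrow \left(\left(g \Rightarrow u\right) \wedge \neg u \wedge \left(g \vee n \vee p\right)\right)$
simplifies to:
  $\neg g \wedge \neg u \wedge \left(n \vee p\right)$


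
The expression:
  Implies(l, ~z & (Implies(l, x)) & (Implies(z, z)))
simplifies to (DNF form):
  ~l | (x & ~z)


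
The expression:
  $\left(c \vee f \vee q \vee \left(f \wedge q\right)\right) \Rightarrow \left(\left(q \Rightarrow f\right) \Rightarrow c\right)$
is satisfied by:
  {c: True, f: False}
  {f: False, c: False}
  {f: True, c: True}


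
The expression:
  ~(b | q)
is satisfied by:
  {q: False, b: False}


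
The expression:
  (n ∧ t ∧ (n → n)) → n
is always true.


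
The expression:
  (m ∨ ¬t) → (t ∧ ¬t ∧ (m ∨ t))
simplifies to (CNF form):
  t ∧ ¬m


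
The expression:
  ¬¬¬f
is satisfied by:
  {f: False}


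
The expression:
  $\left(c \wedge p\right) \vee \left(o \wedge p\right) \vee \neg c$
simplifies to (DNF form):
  $p \vee \neg c$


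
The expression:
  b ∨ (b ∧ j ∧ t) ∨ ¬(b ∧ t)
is always true.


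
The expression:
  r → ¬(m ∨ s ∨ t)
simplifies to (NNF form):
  (¬m ∧ ¬s ∧ ¬t) ∨ ¬r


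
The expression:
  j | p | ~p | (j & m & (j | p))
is always true.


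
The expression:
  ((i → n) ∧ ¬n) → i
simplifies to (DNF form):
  i ∨ n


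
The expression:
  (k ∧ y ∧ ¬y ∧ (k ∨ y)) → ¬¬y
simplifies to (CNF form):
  True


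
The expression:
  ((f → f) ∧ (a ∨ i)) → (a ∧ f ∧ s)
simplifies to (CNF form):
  (a ∨ ¬i) ∧ (f ∨ ¬a) ∧ (s ∨ ¬a)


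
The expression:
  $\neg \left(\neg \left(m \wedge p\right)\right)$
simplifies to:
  $m \wedge p$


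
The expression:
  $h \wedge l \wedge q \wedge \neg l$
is never true.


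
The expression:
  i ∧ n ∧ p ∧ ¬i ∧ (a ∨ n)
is never true.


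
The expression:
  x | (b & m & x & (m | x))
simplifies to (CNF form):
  x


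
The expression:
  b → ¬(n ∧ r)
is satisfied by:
  {n: False, b: False, r: False}
  {r: True, n: False, b: False}
  {b: True, n: False, r: False}
  {r: True, b: True, n: False}
  {n: True, r: False, b: False}
  {r: True, n: True, b: False}
  {b: True, n: True, r: False}


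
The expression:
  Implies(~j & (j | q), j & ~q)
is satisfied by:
  {j: True, q: False}
  {q: False, j: False}
  {q: True, j: True}


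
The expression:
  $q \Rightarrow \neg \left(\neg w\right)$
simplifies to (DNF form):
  $w \vee \neg q$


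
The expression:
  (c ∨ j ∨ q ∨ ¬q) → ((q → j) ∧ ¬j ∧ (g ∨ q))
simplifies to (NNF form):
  g ∧ ¬j ∧ ¬q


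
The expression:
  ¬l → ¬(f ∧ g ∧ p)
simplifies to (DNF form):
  l ∨ ¬f ∨ ¬g ∨ ¬p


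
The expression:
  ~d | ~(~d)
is always true.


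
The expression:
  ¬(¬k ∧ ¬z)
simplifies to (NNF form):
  k ∨ z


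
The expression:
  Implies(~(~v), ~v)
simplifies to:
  ~v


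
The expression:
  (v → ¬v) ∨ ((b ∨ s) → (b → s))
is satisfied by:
  {s: True, v: False, b: False}
  {v: False, b: False, s: False}
  {s: True, b: True, v: False}
  {b: True, v: False, s: False}
  {s: True, v: True, b: False}
  {v: True, s: False, b: False}
  {s: True, b: True, v: True}


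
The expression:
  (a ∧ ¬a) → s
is always true.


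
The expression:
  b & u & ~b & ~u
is never true.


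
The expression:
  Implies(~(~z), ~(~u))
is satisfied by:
  {u: True, z: False}
  {z: False, u: False}
  {z: True, u: True}


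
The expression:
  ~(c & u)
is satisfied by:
  {u: False, c: False}
  {c: True, u: False}
  {u: True, c: False}


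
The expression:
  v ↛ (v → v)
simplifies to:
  False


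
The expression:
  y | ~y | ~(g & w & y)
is always true.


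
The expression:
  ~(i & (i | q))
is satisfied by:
  {i: False}


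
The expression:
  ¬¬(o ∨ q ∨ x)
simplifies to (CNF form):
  o ∨ q ∨ x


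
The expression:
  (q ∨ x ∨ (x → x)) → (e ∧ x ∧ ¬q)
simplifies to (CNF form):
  e ∧ x ∧ ¬q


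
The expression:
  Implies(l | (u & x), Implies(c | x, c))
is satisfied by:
  {c: True, u: False, l: False, x: False}
  {c: True, l: True, u: False, x: False}
  {c: True, u: True, l: False, x: False}
  {c: True, l: True, u: True, x: False}
  {c: False, u: False, l: False, x: False}
  {l: True, c: False, u: False, x: False}
  {u: True, c: False, l: False, x: False}
  {l: True, u: True, c: False, x: False}
  {x: True, c: True, u: False, l: False}
  {x: True, l: True, c: True, u: False}
  {x: True, c: True, u: True, l: False}
  {x: True, l: True, c: True, u: True}
  {x: True, c: False, u: False, l: False}


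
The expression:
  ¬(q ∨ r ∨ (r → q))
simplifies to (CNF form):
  False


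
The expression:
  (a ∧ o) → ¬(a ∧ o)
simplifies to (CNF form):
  ¬a ∨ ¬o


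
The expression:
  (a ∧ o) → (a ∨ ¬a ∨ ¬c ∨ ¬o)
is always true.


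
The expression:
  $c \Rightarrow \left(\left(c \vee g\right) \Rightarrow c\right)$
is always true.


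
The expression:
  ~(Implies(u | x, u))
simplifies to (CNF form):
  x & ~u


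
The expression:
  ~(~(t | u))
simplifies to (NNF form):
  t | u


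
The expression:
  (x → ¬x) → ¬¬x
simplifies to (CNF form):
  x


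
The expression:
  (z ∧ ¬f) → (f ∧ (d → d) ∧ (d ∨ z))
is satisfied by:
  {f: True, z: False}
  {z: False, f: False}
  {z: True, f: True}


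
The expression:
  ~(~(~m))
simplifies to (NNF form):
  ~m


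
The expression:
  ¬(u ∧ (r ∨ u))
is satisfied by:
  {u: False}


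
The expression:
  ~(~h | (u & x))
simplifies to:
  h & (~u | ~x)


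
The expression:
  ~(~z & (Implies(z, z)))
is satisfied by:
  {z: True}


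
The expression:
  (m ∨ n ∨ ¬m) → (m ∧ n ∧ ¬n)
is never true.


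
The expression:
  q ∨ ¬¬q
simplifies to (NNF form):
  q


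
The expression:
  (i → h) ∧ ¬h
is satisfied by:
  {i: False, h: False}


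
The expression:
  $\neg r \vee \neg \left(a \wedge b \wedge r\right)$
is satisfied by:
  {a: False, b: False, r: False}
  {r: True, a: False, b: False}
  {b: True, a: False, r: False}
  {r: True, b: True, a: False}
  {a: True, r: False, b: False}
  {r: True, a: True, b: False}
  {b: True, a: True, r: False}


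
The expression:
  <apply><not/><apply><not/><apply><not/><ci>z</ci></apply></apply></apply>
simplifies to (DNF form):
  <apply><not/><ci>z</ci></apply>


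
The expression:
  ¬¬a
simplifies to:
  a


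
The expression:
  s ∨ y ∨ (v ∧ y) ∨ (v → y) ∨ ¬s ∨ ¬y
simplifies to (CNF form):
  True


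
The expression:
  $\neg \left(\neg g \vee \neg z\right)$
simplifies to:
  $g \wedge z$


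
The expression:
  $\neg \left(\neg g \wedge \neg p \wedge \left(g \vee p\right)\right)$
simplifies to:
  $\text{True}$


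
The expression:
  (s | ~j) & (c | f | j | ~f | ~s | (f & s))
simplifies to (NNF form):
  s | ~j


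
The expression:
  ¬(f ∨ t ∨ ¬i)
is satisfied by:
  {i: True, t: False, f: False}


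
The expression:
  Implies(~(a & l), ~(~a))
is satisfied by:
  {a: True}


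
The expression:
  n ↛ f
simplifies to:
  n ∧ ¬f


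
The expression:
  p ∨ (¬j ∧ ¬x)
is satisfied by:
  {p: True, j: False, x: False}
  {x: True, p: True, j: False}
  {p: True, j: True, x: False}
  {x: True, p: True, j: True}
  {x: False, j: False, p: False}


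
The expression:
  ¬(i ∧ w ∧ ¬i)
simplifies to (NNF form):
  True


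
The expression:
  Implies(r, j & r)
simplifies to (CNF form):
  j | ~r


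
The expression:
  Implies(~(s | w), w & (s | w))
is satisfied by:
  {s: True, w: True}
  {s: True, w: False}
  {w: True, s: False}


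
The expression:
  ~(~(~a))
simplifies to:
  ~a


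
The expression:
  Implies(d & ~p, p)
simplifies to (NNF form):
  p | ~d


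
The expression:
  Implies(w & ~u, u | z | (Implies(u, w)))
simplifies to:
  True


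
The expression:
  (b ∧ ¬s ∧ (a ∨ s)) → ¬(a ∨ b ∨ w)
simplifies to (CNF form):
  s ∨ ¬a ∨ ¬b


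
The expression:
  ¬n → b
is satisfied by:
  {n: True, b: True}
  {n: True, b: False}
  {b: True, n: False}


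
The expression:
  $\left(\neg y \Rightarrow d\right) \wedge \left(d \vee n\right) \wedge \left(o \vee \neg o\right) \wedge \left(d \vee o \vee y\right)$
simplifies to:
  $d \vee \left(n \wedge y\right)$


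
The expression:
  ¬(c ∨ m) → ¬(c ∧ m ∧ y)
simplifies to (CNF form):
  True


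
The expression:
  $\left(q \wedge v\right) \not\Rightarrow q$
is never true.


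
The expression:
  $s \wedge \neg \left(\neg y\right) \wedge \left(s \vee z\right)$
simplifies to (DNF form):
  $s \wedge y$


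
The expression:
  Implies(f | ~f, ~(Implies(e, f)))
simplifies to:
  e & ~f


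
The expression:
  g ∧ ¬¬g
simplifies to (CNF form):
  g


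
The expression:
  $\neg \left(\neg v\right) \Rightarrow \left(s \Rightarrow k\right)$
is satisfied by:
  {k: True, s: False, v: False}
  {s: False, v: False, k: False}
  {k: True, v: True, s: False}
  {v: True, s: False, k: False}
  {k: True, s: True, v: False}
  {s: True, k: False, v: False}
  {k: True, v: True, s: True}


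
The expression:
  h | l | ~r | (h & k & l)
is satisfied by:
  {l: True, h: True, r: False}
  {l: True, h: False, r: False}
  {h: True, l: False, r: False}
  {l: False, h: False, r: False}
  {r: True, l: True, h: True}
  {r: True, l: True, h: False}
  {r: True, h: True, l: False}


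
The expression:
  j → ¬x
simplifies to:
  ¬j ∨ ¬x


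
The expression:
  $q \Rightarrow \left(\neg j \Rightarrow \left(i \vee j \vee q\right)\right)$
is always true.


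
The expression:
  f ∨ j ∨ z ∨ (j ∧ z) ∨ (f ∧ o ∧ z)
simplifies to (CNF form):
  f ∨ j ∨ z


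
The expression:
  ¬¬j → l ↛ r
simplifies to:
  (l ∧ ¬r) ∨ ¬j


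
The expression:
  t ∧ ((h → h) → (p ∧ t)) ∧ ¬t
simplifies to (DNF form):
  False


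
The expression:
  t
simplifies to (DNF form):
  t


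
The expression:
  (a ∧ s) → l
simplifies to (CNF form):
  l ∨ ¬a ∨ ¬s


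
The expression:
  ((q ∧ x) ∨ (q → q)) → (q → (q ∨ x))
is always true.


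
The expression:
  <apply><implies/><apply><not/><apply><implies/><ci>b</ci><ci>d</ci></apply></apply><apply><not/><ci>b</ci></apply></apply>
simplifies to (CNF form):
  <apply><or/><ci>d</ci><apply><not/><ci>b</ci></apply></apply>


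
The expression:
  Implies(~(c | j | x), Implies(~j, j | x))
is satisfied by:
  {x: True, c: True, j: True}
  {x: True, c: True, j: False}
  {x: True, j: True, c: False}
  {x: True, j: False, c: False}
  {c: True, j: True, x: False}
  {c: True, j: False, x: False}
  {j: True, c: False, x: False}


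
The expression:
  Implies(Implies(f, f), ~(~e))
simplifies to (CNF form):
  e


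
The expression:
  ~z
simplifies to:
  ~z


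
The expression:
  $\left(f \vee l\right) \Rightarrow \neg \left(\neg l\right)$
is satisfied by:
  {l: True, f: False}
  {f: False, l: False}
  {f: True, l: True}


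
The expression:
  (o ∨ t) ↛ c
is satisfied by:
  {t: True, o: True, c: False}
  {t: True, o: False, c: False}
  {o: True, t: False, c: False}


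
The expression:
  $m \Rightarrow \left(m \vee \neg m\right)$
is always true.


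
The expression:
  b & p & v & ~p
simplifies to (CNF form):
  False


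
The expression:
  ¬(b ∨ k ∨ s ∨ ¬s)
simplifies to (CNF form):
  False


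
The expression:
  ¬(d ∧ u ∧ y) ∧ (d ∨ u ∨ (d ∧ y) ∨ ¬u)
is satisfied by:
  {u: False, d: False, y: False}
  {y: True, u: False, d: False}
  {d: True, u: False, y: False}
  {y: True, d: True, u: False}
  {u: True, y: False, d: False}
  {y: True, u: True, d: False}
  {d: True, u: True, y: False}


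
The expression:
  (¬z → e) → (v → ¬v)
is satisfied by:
  {e: False, v: False, z: False}
  {z: True, e: False, v: False}
  {e: True, z: False, v: False}
  {z: True, e: True, v: False}
  {v: True, z: False, e: False}


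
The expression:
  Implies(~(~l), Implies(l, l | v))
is always true.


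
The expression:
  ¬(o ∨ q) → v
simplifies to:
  o ∨ q ∨ v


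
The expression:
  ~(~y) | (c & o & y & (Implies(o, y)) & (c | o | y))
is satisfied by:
  {y: True}


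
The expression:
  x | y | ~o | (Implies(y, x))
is always true.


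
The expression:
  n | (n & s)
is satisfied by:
  {n: True}


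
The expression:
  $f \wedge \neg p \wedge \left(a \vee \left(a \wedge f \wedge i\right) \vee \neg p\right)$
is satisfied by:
  {f: True, p: False}


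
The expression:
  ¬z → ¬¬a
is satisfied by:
  {a: True, z: True}
  {a: True, z: False}
  {z: True, a: False}


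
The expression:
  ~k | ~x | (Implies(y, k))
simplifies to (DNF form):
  True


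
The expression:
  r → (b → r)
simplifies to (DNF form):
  True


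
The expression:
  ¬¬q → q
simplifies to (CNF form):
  True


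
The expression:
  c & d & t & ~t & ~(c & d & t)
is never true.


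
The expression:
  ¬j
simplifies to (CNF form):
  ¬j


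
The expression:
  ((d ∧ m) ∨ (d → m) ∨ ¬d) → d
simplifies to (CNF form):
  d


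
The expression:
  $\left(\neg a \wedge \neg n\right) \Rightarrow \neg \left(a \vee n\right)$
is always true.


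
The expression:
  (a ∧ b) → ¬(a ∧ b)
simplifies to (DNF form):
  ¬a ∨ ¬b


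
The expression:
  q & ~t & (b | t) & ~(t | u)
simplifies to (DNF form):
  b & q & ~t & ~u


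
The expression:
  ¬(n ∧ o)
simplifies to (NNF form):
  ¬n ∨ ¬o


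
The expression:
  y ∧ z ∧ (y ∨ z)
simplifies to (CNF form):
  y ∧ z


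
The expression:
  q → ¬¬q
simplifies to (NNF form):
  True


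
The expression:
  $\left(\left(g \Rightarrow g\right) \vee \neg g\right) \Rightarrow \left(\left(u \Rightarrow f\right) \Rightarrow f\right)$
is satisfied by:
  {u: True, f: True}
  {u: True, f: False}
  {f: True, u: False}


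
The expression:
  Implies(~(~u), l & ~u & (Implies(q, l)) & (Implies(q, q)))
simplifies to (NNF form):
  ~u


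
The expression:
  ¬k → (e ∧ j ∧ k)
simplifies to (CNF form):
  k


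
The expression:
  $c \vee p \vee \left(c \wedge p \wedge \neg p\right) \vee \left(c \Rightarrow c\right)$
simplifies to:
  $\text{True}$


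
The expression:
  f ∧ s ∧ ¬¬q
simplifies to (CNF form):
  f ∧ q ∧ s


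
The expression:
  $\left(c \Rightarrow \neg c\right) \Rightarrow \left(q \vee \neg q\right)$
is always true.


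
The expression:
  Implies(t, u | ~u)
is always true.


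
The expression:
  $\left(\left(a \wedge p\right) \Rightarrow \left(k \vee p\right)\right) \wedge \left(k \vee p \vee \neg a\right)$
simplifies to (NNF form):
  $k \vee p \vee \neg a$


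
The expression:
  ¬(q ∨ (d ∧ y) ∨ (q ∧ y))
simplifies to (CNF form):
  ¬q ∧ (¬d ∨ ¬y)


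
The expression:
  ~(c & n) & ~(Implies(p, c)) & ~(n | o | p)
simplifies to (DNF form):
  False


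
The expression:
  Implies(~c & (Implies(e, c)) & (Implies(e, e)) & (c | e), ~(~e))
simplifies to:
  True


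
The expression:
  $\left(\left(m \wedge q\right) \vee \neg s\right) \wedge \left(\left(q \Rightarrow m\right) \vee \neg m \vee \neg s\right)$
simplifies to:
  $\left(m \wedge q\right) \vee \neg s$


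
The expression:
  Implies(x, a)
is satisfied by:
  {a: True, x: False}
  {x: False, a: False}
  {x: True, a: True}


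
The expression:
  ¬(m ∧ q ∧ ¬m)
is always true.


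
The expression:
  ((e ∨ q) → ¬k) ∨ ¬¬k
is always true.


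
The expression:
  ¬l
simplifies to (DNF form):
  ¬l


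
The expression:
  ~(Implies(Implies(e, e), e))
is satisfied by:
  {e: False}


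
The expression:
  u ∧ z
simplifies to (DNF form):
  u ∧ z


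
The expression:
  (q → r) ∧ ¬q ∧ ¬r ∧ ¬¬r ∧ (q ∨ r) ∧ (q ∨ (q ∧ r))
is never true.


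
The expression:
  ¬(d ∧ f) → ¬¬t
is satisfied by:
  {d: True, t: True, f: True}
  {d: True, t: True, f: False}
  {t: True, f: True, d: False}
  {t: True, f: False, d: False}
  {d: True, f: True, t: False}


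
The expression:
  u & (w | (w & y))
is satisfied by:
  {u: True, w: True}


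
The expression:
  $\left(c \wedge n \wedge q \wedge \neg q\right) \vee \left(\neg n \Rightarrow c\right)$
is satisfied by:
  {n: True, c: True}
  {n: True, c: False}
  {c: True, n: False}


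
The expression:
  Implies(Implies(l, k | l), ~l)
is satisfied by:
  {l: False}


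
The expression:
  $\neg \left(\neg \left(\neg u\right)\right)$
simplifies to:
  $\neg u$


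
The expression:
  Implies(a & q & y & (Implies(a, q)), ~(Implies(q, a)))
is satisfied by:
  {q: False, a: False, y: False}
  {y: True, q: False, a: False}
  {a: True, q: False, y: False}
  {y: True, a: True, q: False}
  {q: True, y: False, a: False}
  {y: True, q: True, a: False}
  {a: True, q: True, y: False}


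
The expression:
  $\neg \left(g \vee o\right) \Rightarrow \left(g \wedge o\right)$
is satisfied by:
  {o: True, g: True}
  {o: True, g: False}
  {g: True, o: False}


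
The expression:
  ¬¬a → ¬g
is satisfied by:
  {g: False, a: False}
  {a: True, g: False}
  {g: True, a: False}


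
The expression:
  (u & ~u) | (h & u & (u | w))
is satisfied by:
  {h: True, u: True}


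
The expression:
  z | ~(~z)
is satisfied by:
  {z: True}


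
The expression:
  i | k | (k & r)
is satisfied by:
  {i: True, k: True}
  {i: True, k: False}
  {k: True, i: False}


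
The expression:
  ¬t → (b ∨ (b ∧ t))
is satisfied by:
  {b: True, t: True}
  {b: True, t: False}
  {t: True, b: False}


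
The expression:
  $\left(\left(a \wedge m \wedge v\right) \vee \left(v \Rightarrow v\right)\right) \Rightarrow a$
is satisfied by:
  {a: True}


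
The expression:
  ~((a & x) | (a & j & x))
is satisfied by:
  {x: False, a: False}
  {a: True, x: False}
  {x: True, a: False}


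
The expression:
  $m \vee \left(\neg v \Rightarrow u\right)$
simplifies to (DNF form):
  $m \vee u \vee v$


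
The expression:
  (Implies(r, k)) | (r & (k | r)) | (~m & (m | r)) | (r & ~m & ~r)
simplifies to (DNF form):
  True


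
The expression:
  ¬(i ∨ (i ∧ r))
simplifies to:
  ¬i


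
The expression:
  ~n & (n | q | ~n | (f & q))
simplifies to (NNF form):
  ~n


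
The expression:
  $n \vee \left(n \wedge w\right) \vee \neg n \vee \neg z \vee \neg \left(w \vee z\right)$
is always true.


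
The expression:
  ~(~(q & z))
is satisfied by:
  {z: True, q: True}


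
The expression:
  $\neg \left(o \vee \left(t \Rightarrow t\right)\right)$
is never true.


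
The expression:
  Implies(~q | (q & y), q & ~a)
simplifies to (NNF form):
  q & (~a | ~y)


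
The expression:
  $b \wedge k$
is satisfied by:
  {b: True, k: True}


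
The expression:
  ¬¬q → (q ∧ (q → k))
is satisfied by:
  {k: True, q: False}
  {q: False, k: False}
  {q: True, k: True}


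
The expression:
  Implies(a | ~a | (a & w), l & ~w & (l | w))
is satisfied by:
  {l: True, w: False}


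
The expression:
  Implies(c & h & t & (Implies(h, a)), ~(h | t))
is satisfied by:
  {h: False, c: False, t: False, a: False}
  {a: True, h: False, c: False, t: False}
  {t: True, h: False, c: False, a: False}
  {a: True, t: True, h: False, c: False}
  {c: True, a: False, h: False, t: False}
  {a: True, c: True, h: False, t: False}
  {t: True, c: True, a: False, h: False}
  {a: True, t: True, c: True, h: False}
  {h: True, t: False, c: False, a: False}
  {a: True, h: True, t: False, c: False}
  {t: True, h: True, a: False, c: False}
  {a: True, t: True, h: True, c: False}
  {c: True, h: True, t: False, a: False}
  {a: True, c: True, h: True, t: False}
  {t: True, c: True, h: True, a: False}


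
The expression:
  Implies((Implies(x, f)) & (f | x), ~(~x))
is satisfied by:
  {x: True, f: False}
  {f: False, x: False}
  {f: True, x: True}


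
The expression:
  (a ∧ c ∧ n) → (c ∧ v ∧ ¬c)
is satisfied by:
  {c: False, a: False, n: False}
  {n: True, c: False, a: False}
  {a: True, c: False, n: False}
  {n: True, a: True, c: False}
  {c: True, n: False, a: False}
  {n: True, c: True, a: False}
  {a: True, c: True, n: False}


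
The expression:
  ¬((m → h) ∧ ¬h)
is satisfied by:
  {m: True, h: True}
  {m: True, h: False}
  {h: True, m: False}


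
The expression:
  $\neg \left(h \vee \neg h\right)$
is never true.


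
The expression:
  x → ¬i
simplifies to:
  ¬i ∨ ¬x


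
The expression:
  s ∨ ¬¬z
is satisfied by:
  {z: True, s: True}
  {z: True, s: False}
  {s: True, z: False}


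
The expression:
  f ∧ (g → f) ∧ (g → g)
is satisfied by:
  {f: True}


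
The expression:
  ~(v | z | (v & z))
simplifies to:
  ~v & ~z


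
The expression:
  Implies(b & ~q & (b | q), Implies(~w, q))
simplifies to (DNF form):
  q | w | ~b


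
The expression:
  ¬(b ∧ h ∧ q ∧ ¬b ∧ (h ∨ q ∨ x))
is always true.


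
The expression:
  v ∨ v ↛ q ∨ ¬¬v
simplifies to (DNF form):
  v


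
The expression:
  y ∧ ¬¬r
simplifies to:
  r ∧ y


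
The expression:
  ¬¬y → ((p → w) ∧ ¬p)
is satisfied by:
  {p: False, y: False}
  {y: True, p: False}
  {p: True, y: False}


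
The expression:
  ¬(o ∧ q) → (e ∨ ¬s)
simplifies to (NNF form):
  e ∨ (o ∧ q) ∨ ¬s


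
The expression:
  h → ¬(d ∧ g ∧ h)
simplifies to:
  ¬d ∨ ¬g ∨ ¬h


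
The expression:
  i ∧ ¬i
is never true.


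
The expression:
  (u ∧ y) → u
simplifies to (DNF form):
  True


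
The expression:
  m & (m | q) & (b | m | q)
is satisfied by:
  {m: True}


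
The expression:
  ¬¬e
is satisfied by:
  {e: True}


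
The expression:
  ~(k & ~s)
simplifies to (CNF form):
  s | ~k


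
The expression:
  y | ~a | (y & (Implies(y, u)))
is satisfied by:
  {y: True, a: False}
  {a: False, y: False}
  {a: True, y: True}


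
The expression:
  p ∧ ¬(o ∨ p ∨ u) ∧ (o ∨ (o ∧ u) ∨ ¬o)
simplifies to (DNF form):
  False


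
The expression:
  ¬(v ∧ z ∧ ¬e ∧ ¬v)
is always true.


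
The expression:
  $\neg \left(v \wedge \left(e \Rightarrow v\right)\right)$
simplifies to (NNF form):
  $\neg v$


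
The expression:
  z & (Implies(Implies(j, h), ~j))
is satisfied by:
  {z: True, h: False, j: False}
  {z: True, j: True, h: False}
  {z: True, h: True, j: False}
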